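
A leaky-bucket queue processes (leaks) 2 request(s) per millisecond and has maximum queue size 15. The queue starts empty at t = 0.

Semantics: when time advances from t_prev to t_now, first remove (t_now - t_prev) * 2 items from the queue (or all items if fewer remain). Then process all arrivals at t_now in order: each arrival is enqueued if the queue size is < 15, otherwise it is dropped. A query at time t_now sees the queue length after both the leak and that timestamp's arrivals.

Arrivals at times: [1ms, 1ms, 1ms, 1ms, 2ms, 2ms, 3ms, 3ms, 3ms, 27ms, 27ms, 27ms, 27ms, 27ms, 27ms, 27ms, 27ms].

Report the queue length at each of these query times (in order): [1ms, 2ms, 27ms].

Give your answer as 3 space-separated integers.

Queue lengths at query times:
  query t=1ms: backlog = 4
  query t=2ms: backlog = 4
  query t=27ms: backlog = 8

Answer: 4 4 8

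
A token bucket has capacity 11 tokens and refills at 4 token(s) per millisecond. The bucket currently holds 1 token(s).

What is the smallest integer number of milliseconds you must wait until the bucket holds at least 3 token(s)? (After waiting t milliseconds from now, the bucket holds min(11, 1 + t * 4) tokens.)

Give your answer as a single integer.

Need 1 + t * 4 >= 3, so t >= 2/4.
Smallest integer t = ceil(2/4) = 1.

Answer: 1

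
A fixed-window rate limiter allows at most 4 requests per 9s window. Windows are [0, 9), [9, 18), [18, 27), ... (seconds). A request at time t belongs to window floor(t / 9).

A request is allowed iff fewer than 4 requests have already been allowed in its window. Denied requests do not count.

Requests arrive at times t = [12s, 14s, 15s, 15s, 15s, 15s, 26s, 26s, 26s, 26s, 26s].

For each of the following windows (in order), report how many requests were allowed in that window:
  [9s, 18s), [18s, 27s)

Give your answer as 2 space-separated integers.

Processing requests:
  req#1 t=12s (window 1): ALLOW
  req#2 t=14s (window 1): ALLOW
  req#3 t=15s (window 1): ALLOW
  req#4 t=15s (window 1): ALLOW
  req#5 t=15s (window 1): DENY
  req#6 t=15s (window 1): DENY
  req#7 t=26s (window 2): ALLOW
  req#8 t=26s (window 2): ALLOW
  req#9 t=26s (window 2): ALLOW
  req#10 t=26s (window 2): ALLOW
  req#11 t=26s (window 2): DENY

Allowed counts by window: 4 4

Answer: 4 4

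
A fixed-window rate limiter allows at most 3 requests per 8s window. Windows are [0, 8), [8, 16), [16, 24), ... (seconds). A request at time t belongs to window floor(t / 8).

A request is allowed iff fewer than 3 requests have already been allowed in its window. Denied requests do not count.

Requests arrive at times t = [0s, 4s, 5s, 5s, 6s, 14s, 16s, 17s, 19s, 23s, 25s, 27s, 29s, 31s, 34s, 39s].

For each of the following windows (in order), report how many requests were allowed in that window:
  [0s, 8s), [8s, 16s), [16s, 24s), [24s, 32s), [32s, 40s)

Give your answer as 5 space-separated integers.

Answer: 3 1 3 3 2

Derivation:
Processing requests:
  req#1 t=0s (window 0): ALLOW
  req#2 t=4s (window 0): ALLOW
  req#3 t=5s (window 0): ALLOW
  req#4 t=5s (window 0): DENY
  req#5 t=6s (window 0): DENY
  req#6 t=14s (window 1): ALLOW
  req#7 t=16s (window 2): ALLOW
  req#8 t=17s (window 2): ALLOW
  req#9 t=19s (window 2): ALLOW
  req#10 t=23s (window 2): DENY
  req#11 t=25s (window 3): ALLOW
  req#12 t=27s (window 3): ALLOW
  req#13 t=29s (window 3): ALLOW
  req#14 t=31s (window 3): DENY
  req#15 t=34s (window 4): ALLOW
  req#16 t=39s (window 4): ALLOW

Allowed counts by window: 3 1 3 3 2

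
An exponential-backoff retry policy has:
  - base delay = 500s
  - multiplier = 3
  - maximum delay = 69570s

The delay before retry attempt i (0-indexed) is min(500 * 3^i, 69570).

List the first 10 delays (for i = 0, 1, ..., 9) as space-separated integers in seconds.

Computing each delay:
  i=0: min(500*3^0, 69570) = 500
  i=1: min(500*3^1, 69570) = 1500
  i=2: min(500*3^2, 69570) = 4500
  i=3: min(500*3^3, 69570) = 13500
  i=4: min(500*3^4, 69570) = 40500
  i=5: min(500*3^5, 69570) = 69570
  i=6: min(500*3^6, 69570) = 69570
  i=7: min(500*3^7, 69570) = 69570
  i=8: min(500*3^8, 69570) = 69570
  i=9: min(500*3^9, 69570) = 69570

Answer: 500 1500 4500 13500 40500 69570 69570 69570 69570 69570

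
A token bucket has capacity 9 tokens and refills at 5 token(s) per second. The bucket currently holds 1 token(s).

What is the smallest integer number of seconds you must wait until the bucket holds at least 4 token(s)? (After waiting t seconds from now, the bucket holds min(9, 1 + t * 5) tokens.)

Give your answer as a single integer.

Need 1 + t * 5 >= 4, so t >= 3/5.
Smallest integer t = ceil(3/5) = 1.

Answer: 1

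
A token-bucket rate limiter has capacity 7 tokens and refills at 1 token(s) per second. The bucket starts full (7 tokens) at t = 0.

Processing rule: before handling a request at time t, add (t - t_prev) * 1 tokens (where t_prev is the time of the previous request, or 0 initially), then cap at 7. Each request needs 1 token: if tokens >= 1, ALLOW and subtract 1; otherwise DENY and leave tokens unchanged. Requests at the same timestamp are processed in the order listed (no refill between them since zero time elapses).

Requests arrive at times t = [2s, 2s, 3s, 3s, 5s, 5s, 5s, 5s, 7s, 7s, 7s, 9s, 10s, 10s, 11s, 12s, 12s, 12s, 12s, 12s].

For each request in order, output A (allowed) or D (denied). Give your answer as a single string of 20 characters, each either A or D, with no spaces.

Simulating step by step:
  req#1 t=2s: ALLOW
  req#2 t=2s: ALLOW
  req#3 t=3s: ALLOW
  req#4 t=3s: ALLOW
  req#5 t=5s: ALLOW
  req#6 t=5s: ALLOW
  req#7 t=5s: ALLOW
  req#8 t=5s: ALLOW
  req#9 t=7s: ALLOW
  req#10 t=7s: ALLOW
  req#11 t=7s: ALLOW
  req#12 t=9s: ALLOW
  req#13 t=10s: ALLOW
  req#14 t=10s: ALLOW
  req#15 t=11s: ALLOW
  req#16 t=12s: ALLOW
  req#17 t=12s: ALLOW
  req#18 t=12s: DENY
  req#19 t=12s: DENY
  req#20 t=12s: DENY

Answer: AAAAAAAAAAAAAAAAADDD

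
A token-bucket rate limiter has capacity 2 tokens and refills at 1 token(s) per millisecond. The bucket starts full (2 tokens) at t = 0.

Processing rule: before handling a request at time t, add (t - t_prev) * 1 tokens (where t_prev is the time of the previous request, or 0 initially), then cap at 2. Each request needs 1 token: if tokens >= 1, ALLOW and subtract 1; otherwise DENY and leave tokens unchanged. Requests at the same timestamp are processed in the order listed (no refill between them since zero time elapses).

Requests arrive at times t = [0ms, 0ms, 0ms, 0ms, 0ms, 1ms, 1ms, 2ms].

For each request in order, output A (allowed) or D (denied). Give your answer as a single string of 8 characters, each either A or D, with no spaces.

Simulating step by step:
  req#1 t=0ms: ALLOW
  req#2 t=0ms: ALLOW
  req#3 t=0ms: DENY
  req#4 t=0ms: DENY
  req#5 t=0ms: DENY
  req#6 t=1ms: ALLOW
  req#7 t=1ms: DENY
  req#8 t=2ms: ALLOW

Answer: AADDDADA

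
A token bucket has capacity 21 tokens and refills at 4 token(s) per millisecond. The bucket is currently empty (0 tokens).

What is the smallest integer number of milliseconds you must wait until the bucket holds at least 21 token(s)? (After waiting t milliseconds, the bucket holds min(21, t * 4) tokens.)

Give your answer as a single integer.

Need t * 4 >= 21, so t >= 21/4.
Smallest integer t = ceil(21/4) = 6.

Answer: 6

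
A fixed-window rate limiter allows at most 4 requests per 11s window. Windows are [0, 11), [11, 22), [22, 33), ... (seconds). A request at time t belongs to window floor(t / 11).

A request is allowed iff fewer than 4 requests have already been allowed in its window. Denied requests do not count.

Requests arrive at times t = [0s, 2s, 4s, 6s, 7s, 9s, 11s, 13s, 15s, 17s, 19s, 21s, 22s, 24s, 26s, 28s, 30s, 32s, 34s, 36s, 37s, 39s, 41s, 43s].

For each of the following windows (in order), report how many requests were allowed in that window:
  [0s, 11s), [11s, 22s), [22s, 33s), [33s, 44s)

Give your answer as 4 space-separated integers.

Answer: 4 4 4 4

Derivation:
Processing requests:
  req#1 t=0s (window 0): ALLOW
  req#2 t=2s (window 0): ALLOW
  req#3 t=4s (window 0): ALLOW
  req#4 t=6s (window 0): ALLOW
  req#5 t=7s (window 0): DENY
  req#6 t=9s (window 0): DENY
  req#7 t=11s (window 1): ALLOW
  req#8 t=13s (window 1): ALLOW
  req#9 t=15s (window 1): ALLOW
  req#10 t=17s (window 1): ALLOW
  req#11 t=19s (window 1): DENY
  req#12 t=21s (window 1): DENY
  req#13 t=22s (window 2): ALLOW
  req#14 t=24s (window 2): ALLOW
  req#15 t=26s (window 2): ALLOW
  req#16 t=28s (window 2): ALLOW
  req#17 t=30s (window 2): DENY
  req#18 t=32s (window 2): DENY
  req#19 t=34s (window 3): ALLOW
  req#20 t=36s (window 3): ALLOW
  req#21 t=37s (window 3): ALLOW
  req#22 t=39s (window 3): ALLOW
  req#23 t=41s (window 3): DENY
  req#24 t=43s (window 3): DENY

Allowed counts by window: 4 4 4 4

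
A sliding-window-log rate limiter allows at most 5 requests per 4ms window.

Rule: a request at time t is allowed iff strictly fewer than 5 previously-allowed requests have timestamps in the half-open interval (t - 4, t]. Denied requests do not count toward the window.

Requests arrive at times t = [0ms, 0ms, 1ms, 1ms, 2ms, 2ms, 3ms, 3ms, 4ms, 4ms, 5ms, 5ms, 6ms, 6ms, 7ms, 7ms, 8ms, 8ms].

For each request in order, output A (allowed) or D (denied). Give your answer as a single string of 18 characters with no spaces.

Tracking allowed requests in the window:
  req#1 t=0ms: ALLOW
  req#2 t=0ms: ALLOW
  req#3 t=1ms: ALLOW
  req#4 t=1ms: ALLOW
  req#5 t=2ms: ALLOW
  req#6 t=2ms: DENY
  req#7 t=3ms: DENY
  req#8 t=3ms: DENY
  req#9 t=4ms: ALLOW
  req#10 t=4ms: ALLOW
  req#11 t=5ms: ALLOW
  req#12 t=5ms: ALLOW
  req#13 t=6ms: ALLOW
  req#14 t=6ms: DENY
  req#15 t=7ms: DENY
  req#16 t=7ms: DENY
  req#17 t=8ms: ALLOW
  req#18 t=8ms: ALLOW

Answer: AAAAADDDAAAAADDDAA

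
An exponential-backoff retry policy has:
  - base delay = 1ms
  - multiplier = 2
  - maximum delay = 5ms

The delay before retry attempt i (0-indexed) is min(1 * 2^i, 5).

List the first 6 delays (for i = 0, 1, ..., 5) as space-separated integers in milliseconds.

Answer: 1 2 4 5 5 5

Derivation:
Computing each delay:
  i=0: min(1*2^0, 5) = 1
  i=1: min(1*2^1, 5) = 2
  i=2: min(1*2^2, 5) = 4
  i=3: min(1*2^3, 5) = 5
  i=4: min(1*2^4, 5) = 5
  i=5: min(1*2^5, 5) = 5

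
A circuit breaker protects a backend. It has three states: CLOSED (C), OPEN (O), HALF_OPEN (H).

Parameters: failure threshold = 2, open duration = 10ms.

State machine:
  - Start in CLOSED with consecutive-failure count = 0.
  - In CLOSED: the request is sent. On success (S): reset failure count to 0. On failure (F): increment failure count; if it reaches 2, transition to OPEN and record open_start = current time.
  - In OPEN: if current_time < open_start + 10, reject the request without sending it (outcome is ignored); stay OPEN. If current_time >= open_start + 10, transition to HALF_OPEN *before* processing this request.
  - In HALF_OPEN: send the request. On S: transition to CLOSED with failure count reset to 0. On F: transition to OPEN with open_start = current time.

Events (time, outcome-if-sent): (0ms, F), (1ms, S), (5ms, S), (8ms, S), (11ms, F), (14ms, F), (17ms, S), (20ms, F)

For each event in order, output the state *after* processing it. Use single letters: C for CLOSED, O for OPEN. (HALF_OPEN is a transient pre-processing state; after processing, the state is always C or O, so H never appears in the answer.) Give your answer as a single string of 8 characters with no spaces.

State after each event:
  event#1 t=0ms outcome=F: state=CLOSED
  event#2 t=1ms outcome=S: state=CLOSED
  event#3 t=5ms outcome=S: state=CLOSED
  event#4 t=8ms outcome=S: state=CLOSED
  event#5 t=11ms outcome=F: state=CLOSED
  event#6 t=14ms outcome=F: state=OPEN
  event#7 t=17ms outcome=S: state=OPEN
  event#8 t=20ms outcome=F: state=OPEN

Answer: CCCCCOOO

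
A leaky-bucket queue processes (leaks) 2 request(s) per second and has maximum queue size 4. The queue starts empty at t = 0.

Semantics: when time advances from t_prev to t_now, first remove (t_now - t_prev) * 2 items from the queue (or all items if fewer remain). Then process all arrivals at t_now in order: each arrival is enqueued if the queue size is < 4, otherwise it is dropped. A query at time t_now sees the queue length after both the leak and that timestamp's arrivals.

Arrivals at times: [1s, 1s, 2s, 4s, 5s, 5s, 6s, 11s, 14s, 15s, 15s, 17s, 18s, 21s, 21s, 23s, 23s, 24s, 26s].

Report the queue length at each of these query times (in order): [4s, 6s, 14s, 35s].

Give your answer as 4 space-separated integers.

Queue lengths at query times:
  query t=4s: backlog = 1
  query t=6s: backlog = 1
  query t=14s: backlog = 1
  query t=35s: backlog = 0

Answer: 1 1 1 0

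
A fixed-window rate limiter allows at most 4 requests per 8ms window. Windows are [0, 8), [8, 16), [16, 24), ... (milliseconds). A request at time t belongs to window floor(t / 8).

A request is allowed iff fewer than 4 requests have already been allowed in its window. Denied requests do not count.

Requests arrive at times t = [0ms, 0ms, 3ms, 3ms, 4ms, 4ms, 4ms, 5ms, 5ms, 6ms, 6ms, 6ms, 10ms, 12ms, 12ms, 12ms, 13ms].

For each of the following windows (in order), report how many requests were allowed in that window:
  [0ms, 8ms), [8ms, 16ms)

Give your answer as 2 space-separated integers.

Processing requests:
  req#1 t=0ms (window 0): ALLOW
  req#2 t=0ms (window 0): ALLOW
  req#3 t=3ms (window 0): ALLOW
  req#4 t=3ms (window 0): ALLOW
  req#5 t=4ms (window 0): DENY
  req#6 t=4ms (window 0): DENY
  req#7 t=4ms (window 0): DENY
  req#8 t=5ms (window 0): DENY
  req#9 t=5ms (window 0): DENY
  req#10 t=6ms (window 0): DENY
  req#11 t=6ms (window 0): DENY
  req#12 t=6ms (window 0): DENY
  req#13 t=10ms (window 1): ALLOW
  req#14 t=12ms (window 1): ALLOW
  req#15 t=12ms (window 1): ALLOW
  req#16 t=12ms (window 1): ALLOW
  req#17 t=13ms (window 1): DENY

Allowed counts by window: 4 4

Answer: 4 4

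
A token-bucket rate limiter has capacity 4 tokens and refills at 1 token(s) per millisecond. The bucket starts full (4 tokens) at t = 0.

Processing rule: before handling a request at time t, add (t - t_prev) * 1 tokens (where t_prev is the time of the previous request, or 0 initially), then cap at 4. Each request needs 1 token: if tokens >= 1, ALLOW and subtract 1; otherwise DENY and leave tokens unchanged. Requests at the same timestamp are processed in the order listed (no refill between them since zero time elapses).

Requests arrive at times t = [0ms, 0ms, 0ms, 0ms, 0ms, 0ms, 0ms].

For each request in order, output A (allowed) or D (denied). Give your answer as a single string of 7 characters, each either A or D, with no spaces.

Simulating step by step:
  req#1 t=0ms: ALLOW
  req#2 t=0ms: ALLOW
  req#3 t=0ms: ALLOW
  req#4 t=0ms: ALLOW
  req#5 t=0ms: DENY
  req#6 t=0ms: DENY
  req#7 t=0ms: DENY

Answer: AAAADDD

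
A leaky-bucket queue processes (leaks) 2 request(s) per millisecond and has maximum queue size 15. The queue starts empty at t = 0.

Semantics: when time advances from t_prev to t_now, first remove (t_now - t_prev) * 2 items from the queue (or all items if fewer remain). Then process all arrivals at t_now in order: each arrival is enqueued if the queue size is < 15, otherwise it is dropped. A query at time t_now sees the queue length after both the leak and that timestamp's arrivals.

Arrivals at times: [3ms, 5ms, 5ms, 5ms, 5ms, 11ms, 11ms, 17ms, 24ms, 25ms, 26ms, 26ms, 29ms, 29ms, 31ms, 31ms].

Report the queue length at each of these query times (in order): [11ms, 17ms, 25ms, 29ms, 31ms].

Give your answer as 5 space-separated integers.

Answer: 2 1 1 2 2

Derivation:
Queue lengths at query times:
  query t=11ms: backlog = 2
  query t=17ms: backlog = 1
  query t=25ms: backlog = 1
  query t=29ms: backlog = 2
  query t=31ms: backlog = 2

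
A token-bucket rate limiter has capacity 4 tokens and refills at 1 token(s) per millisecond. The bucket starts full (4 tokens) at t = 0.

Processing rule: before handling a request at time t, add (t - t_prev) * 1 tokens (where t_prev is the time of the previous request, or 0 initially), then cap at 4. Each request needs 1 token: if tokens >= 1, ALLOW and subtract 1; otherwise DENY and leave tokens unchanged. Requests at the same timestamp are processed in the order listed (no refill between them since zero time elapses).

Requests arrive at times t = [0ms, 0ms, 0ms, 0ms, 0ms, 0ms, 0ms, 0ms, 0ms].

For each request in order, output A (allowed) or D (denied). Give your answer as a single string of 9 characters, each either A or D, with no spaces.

Answer: AAAADDDDD

Derivation:
Simulating step by step:
  req#1 t=0ms: ALLOW
  req#2 t=0ms: ALLOW
  req#3 t=0ms: ALLOW
  req#4 t=0ms: ALLOW
  req#5 t=0ms: DENY
  req#6 t=0ms: DENY
  req#7 t=0ms: DENY
  req#8 t=0ms: DENY
  req#9 t=0ms: DENY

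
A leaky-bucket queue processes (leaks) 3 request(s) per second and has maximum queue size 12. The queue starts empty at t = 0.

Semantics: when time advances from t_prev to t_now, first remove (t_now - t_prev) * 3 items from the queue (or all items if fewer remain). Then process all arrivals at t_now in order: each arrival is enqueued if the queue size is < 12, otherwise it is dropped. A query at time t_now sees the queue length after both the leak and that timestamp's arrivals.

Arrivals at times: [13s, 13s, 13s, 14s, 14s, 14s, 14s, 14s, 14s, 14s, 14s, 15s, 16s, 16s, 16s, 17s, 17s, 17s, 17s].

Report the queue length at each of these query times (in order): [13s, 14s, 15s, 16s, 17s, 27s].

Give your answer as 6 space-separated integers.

Queue lengths at query times:
  query t=13s: backlog = 3
  query t=14s: backlog = 8
  query t=15s: backlog = 6
  query t=16s: backlog = 6
  query t=17s: backlog = 7
  query t=27s: backlog = 0

Answer: 3 8 6 6 7 0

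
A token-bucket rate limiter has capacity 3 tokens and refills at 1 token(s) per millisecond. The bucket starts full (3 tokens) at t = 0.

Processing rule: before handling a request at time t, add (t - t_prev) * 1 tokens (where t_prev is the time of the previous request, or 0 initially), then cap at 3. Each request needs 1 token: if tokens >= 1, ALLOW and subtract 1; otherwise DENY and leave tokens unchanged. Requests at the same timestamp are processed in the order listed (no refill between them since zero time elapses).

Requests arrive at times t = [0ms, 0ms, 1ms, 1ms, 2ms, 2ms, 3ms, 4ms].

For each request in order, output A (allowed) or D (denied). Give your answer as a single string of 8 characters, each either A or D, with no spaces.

Simulating step by step:
  req#1 t=0ms: ALLOW
  req#2 t=0ms: ALLOW
  req#3 t=1ms: ALLOW
  req#4 t=1ms: ALLOW
  req#5 t=2ms: ALLOW
  req#6 t=2ms: DENY
  req#7 t=3ms: ALLOW
  req#8 t=4ms: ALLOW

Answer: AAAAADAA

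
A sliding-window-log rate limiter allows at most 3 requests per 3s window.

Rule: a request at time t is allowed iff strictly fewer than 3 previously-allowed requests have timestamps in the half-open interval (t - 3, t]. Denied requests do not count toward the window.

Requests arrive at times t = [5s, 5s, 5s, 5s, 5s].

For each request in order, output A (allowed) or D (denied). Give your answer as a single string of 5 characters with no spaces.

Tracking allowed requests in the window:
  req#1 t=5s: ALLOW
  req#2 t=5s: ALLOW
  req#3 t=5s: ALLOW
  req#4 t=5s: DENY
  req#5 t=5s: DENY

Answer: AAADD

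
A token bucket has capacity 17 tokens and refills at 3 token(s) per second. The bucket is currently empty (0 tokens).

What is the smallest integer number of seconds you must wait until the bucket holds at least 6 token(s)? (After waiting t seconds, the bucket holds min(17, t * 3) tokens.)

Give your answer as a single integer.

Need t * 3 >= 6, so t >= 6/3.
Smallest integer t = ceil(6/3) = 2.

Answer: 2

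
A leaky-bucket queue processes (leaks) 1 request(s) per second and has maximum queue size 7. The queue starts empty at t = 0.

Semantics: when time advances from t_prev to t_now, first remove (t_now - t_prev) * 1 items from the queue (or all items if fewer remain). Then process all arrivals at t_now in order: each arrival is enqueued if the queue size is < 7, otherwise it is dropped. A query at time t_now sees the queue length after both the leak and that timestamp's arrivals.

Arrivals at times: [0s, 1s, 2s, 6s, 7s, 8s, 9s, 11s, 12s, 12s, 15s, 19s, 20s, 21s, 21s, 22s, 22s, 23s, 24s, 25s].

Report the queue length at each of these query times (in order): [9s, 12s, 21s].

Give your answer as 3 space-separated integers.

Answer: 1 2 2

Derivation:
Queue lengths at query times:
  query t=9s: backlog = 1
  query t=12s: backlog = 2
  query t=21s: backlog = 2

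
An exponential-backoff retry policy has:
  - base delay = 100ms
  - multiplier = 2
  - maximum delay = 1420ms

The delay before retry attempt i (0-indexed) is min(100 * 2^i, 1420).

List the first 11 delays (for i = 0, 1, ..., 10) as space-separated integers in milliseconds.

Answer: 100 200 400 800 1420 1420 1420 1420 1420 1420 1420

Derivation:
Computing each delay:
  i=0: min(100*2^0, 1420) = 100
  i=1: min(100*2^1, 1420) = 200
  i=2: min(100*2^2, 1420) = 400
  i=3: min(100*2^3, 1420) = 800
  i=4: min(100*2^4, 1420) = 1420
  i=5: min(100*2^5, 1420) = 1420
  i=6: min(100*2^6, 1420) = 1420
  i=7: min(100*2^7, 1420) = 1420
  i=8: min(100*2^8, 1420) = 1420
  i=9: min(100*2^9, 1420) = 1420
  i=10: min(100*2^10, 1420) = 1420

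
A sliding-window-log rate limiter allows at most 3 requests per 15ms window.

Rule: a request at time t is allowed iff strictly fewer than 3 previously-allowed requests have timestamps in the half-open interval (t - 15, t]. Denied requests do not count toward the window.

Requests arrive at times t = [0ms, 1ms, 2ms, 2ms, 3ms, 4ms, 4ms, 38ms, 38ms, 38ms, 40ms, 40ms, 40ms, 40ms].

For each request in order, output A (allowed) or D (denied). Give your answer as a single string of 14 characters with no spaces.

Answer: AAADDDDAAADDDD

Derivation:
Tracking allowed requests in the window:
  req#1 t=0ms: ALLOW
  req#2 t=1ms: ALLOW
  req#3 t=2ms: ALLOW
  req#4 t=2ms: DENY
  req#5 t=3ms: DENY
  req#6 t=4ms: DENY
  req#7 t=4ms: DENY
  req#8 t=38ms: ALLOW
  req#9 t=38ms: ALLOW
  req#10 t=38ms: ALLOW
  req#11 t=40ms: DENY
  req#12 t=40ms: DENY
  req#13 t=40ms: DENY
  req#14 t=40ms: DENY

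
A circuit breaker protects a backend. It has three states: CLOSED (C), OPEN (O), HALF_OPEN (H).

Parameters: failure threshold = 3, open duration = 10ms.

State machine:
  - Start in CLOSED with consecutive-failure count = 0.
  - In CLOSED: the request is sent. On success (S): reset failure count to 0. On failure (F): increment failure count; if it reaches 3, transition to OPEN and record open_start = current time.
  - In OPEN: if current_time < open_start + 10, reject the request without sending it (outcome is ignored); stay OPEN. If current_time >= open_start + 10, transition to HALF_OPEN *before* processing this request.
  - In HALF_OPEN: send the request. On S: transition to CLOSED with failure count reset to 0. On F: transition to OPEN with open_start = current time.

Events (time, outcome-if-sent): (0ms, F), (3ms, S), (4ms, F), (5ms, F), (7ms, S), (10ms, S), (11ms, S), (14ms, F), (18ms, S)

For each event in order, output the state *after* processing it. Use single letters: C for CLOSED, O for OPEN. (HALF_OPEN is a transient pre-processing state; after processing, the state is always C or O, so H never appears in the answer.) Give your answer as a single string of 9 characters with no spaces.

Answer: CCCCCCCCC

Derivation:
State after each event:
  event#1 t=0ms outcome=F: state=CLOSED
  event#2 t=3ms outcome=S: state=CLOSED
  event#3 t=4ms outcome=F: state=CLOSED
  event#4 t=5ms outcome=F: state=CLOSED
  event#5 t=7ms outcome=S: state=CLOSED
  event#6 t=10ms outcome=S: state=CLOSED
  event#7 t=11ms outcome=S: state=CLOSED
  event#8 t=14ms outcome=F: state=CLOSED
  event#9 t=18ms outcome=S: state=CLOSED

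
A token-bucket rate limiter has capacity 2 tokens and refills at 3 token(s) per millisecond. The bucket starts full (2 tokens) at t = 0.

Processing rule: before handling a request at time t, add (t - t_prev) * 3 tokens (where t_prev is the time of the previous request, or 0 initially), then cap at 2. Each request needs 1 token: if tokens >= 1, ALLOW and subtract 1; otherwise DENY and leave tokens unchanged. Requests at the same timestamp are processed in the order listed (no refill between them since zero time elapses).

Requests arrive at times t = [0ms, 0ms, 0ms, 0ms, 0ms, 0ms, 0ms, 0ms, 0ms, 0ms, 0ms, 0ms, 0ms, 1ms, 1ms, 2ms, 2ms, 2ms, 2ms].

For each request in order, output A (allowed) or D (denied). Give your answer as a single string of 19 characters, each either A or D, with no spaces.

Answer: AADDDDDDDDDDDAAAADD

Derivation:
Simulating step by step:
  req#1 t=0ms: ALLOW
  req#2 t=0ms: ALLOW
  req#3 t=0ms: DENY
  req#4 t=0ms: DENY
  req#5 t=0ms: DENY
  req#6 t=0ms: DENY
  req#7 t=0ms: DENY
  req#8 t=0ms: DENY
  req#9 t=0ms: DENY
  req#10 t=0ms: DENY
  req#11 t=0ms: DENY
  req#12 t=0ms: DENY
  req#13 t=0ms: DENY
  req#14 t=1ms: ALLOW
  req#15 t=1ms: ALLOW
  req#16 t=2ms: ALLOW
  req#17 t=2ms: ALLOW
  req#18 t=2ms: DENY
  req#19 t=2ms: DENY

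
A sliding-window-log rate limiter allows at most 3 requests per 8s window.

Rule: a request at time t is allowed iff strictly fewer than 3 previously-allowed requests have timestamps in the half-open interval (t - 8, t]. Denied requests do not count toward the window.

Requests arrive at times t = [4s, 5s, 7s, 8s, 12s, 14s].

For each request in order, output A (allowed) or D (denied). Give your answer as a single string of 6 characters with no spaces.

Answer: AAADAA

Derivation:
Tracking allowed requests in the window:
  req#1 t=4s: ALLOW
  req#2 t=5s: ALLOW
  req#3 t=7s: ALLOW
  req#4 t=8s: DENY
  req#5 t=12s: ALLOW
  req#6 t=14s: ALLOW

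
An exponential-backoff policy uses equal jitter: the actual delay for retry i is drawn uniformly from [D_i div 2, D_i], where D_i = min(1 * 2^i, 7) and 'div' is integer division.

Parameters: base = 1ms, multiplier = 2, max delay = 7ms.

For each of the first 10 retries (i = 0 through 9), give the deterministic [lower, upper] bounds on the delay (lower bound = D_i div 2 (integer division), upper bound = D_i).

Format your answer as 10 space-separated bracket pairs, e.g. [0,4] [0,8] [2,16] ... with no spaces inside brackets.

Answer: [0,1] [1,2] [2,4] [3,7] [3,7] [3,7] [3,7] [3,7] [3,7] [3,7]

Derivation:
Computing bounds per retry:
  i=0: D_i=min(1*2^0,7)=1, bounds=[0,1]
  i=1: D_i=min(1*2^1,7)=2, bounds=[1,2]
  i=2: D_i=min(1*2^2,7)=4, bounds=[2,4]
  i=3: D_i=min(1*2^3,7)=7, bounds=[3,7]
  i=4: D_i=min(1*2^4,7)=7, bounds=[3,7]
  i=5: D_i=min(1*2^5,7)=7, bounds=[3,7]
  i=6: D_i=min(1*2^6,7)=7, bounds=[3,7]
  i=7: D_i=min(1*2^7,7)=7, bounds=[3,7]
  i=8: D_i=min(1*2^8,7)=7, bounds=[3,7]
  i=9: D_i=min(1*2^9,7)=7, bounds=[3,7]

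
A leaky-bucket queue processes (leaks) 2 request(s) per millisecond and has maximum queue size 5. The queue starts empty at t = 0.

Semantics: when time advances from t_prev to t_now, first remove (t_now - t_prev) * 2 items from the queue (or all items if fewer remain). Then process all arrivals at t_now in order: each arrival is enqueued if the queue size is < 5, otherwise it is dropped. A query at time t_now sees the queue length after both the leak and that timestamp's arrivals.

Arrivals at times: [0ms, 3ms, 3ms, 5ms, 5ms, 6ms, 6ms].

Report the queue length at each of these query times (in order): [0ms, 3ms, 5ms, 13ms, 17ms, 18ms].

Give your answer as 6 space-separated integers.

Queue lengths at query times:
  query t=0ms: backlog = 1
  query t=3ms: backlog = 2
  query t=5ms: backlog = 2
  query t=13ms: backlog = 0
  query t=17ms: backlog = 0
  query t=18ms: backlog = 0

Answer: 1 2 2 0 0 0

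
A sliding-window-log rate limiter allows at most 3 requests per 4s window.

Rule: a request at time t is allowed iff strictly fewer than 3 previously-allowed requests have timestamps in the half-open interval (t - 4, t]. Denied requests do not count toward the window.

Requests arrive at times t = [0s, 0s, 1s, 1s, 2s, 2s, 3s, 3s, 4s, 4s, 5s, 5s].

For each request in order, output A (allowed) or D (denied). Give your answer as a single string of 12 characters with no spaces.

Tracking allowed requests in the window:
  req#1 t=0s: ALLOW
  req#2 t=0s: ALLOW
  req#3 t=1s: ALLOW
  req#4 t=1s: DENY
  req#5 t=2s: DENY
  req#6 t=2s: DENY
  req#7 t=3s: DENY
  req#8 t=3s: DENY
  req#9 t=4s: ALLOW
  req#10 t=4s: ALLOW
  req#11 t=5s: ALLOW
  req#12 t=5s: DENY

Answer: AAADDDDDAAAD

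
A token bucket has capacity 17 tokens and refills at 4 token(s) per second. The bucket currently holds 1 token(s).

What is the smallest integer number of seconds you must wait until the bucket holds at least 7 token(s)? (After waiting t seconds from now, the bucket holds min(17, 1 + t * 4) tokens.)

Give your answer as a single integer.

Need 1 + t * 4 >= 7, so t >= 6/4.
Smallest integer t = ceil(6/4) = 2.

Answer: 2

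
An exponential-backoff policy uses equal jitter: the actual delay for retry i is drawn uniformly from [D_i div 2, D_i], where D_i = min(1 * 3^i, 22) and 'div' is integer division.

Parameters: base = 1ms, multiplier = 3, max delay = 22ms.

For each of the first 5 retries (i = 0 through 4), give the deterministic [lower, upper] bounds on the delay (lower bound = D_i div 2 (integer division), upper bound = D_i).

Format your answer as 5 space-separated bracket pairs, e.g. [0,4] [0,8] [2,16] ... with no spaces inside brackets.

Answer: [0,1] [1,3] [4,9] [11,22] [11,22]

Derivation:
Computing bounds per retry:
  i=0: D_i=min(1*3^0,22)=1, bounds=[0,1]
  i=1: D_i=min(1*3^1,22)=3, bounds=[1,3]
  i=2: D_i=min(1*3^2,22)=9, bounds=[4,9]
  i=3: D_i=min(1*3^3,22)=22, bounds=[11,22]
  i=4: D_i=min(1*3^4,22)=22, bounds=[11,22]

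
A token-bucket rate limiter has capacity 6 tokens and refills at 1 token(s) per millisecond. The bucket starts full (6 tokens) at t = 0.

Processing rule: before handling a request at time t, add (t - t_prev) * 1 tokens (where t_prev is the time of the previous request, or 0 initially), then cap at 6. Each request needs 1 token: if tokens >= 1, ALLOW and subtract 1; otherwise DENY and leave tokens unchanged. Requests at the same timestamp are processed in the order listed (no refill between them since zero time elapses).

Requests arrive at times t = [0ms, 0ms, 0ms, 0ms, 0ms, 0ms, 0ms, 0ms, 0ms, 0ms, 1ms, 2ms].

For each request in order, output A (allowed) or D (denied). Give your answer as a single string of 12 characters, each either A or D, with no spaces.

Answer: AAAAAADDDDAA

Derivation:
Simulating step by step:
  req#1 t=0ms: ALLOW
  req#2 t=0ms: ALLOW
  req#3 t=0ms: ALLOW
  req#4 t=0ms: ALLOW
  req#5 t=0ms: ALLOW
  req#6 t=0ms: ALLOW
  req#7 t=0ms: DENY
  req#8 t=0ms: DENY
  req#9 t=0ms: DENY
  req#10 t=0ms: DENY
  req#11 t=1ms: ALLOW
  req#12 t=2ms: ALLOW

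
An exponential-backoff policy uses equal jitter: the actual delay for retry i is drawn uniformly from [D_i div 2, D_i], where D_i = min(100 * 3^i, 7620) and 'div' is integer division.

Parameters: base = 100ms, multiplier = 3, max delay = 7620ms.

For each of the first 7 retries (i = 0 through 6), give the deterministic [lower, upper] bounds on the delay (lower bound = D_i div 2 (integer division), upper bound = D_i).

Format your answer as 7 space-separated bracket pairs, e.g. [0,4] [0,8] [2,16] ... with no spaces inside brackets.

Answer: [50,100] [150,300] [450,900] [1350,2700] [3810,7620] [3810,7620] [3810,7620]

Derivation:
Computing bounds per retry:
  i=0: D_i=min(100*3^0,7620)=100, bounds=[50,100]
  i=1: D_i=min(100*3^1,7620)=300, bounds=[150,300]
  i=2: D_i=min(100*3^2,7620)=900, bounds=[450,900]
  i=3: D_i=min(100*3^3,7620)=2700, bounds=[1350,2700]
  i=4: D_i=min(100*3^4,7620)=7620, bounds=[3810,7620]
  i=5: D_i=min(100*3^5,7620)=7620, bounds=[3810,7620]
  i=6: D_i=min(100*3^6,7620)=7620, bounds=[3810,7620]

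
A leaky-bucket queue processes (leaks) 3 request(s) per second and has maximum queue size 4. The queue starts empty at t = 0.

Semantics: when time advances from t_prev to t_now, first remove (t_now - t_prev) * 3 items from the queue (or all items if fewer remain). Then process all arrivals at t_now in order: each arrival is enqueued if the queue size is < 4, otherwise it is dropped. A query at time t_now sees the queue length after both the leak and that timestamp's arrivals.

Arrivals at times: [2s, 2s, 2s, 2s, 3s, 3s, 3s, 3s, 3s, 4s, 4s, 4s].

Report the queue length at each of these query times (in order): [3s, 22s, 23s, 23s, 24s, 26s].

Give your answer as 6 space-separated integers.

Answer: 4 0 0 0 0 0

Derivation:
Queue lengths at query times:
  query t=3s: backlog = 4
  query t=22s: backlog = 0
  query t=23s: backlog = 0
  query t=23s: backlog = 0
  query t=24s: backlog = 0
  query t=26s: backlog = 0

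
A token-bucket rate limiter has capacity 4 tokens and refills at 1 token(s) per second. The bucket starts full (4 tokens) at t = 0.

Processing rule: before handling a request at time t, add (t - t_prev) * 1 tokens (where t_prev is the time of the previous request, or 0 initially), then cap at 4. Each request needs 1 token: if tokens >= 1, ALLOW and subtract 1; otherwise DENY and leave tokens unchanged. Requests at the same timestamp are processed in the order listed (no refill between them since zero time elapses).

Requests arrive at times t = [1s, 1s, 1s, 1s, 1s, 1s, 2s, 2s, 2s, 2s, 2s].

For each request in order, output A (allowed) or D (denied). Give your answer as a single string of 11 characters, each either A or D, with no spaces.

Answer: AAAADDADDDD

Derivation:
Simulating step by step:
  req#1 t=1s: ALLOW
  req#2 t=1s: ALLOW
  req#3 t=1s: ALLOW
  req#4 t=1s: ALLOW
  req#5 t=1s: DENY
  req#6 t=1s: DENY
  req#7 t=2s: ALLOW
  req#8 t=2s: DENY
  req#9 t=2s: DENY
  req#10 t=2s: DENY
  req#11 t=2s: DENY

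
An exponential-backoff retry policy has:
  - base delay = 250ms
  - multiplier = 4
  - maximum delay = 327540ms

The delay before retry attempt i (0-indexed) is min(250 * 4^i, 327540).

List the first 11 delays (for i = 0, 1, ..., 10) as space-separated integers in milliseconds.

Answer: 250 1000 4000 16000 64000 256000 327540 327540 327540 327540 327540

Derivation:
Computing each delay:
  i=0: min(250*4^0, 327540) = 250
  i=1: min(250*4^1, 327540) = 1000
  i=2: min(250*4^2, 327540) = 4000
  i=3: min(250*4^3, 327540) = 16000
  i=4: min(250*4^4, 327540) = 64000
  i=5: min(250*4^5, 327540) = 256000
  i=6: min(250*4^6, 327540) = 327540
  i=7: min(250*4^7, 327540) = 327540
  i=8: min(250*4^8, 327540) = 327540
  i=9: min(250*4^9, 327540) = 327540
  i=10: min(250*4^10, 327540) = 327540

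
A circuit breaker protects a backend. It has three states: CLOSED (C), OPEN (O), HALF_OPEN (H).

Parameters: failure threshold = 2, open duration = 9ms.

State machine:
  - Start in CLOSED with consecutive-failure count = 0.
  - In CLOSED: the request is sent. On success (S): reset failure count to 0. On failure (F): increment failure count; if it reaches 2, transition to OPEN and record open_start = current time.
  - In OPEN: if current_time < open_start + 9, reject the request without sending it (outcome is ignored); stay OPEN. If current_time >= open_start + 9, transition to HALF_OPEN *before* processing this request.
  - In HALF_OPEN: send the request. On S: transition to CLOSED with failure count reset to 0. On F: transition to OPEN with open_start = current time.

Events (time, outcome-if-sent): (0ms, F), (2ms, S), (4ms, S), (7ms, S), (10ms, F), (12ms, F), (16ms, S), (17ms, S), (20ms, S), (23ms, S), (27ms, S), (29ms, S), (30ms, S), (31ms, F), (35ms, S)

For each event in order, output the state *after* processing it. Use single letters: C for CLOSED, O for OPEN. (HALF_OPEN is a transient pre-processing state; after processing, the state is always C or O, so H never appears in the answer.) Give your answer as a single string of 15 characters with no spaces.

Answer: CCCCCOOOOCCCCCC

Derivation:
State after each event:
  event#1 t=0ms outcome=F: state=CLOSED
  event#2 t=2ms outcome=S: state=CLOSED
  event#3 t=4ms outcome=S: state=CLOSED
  event#4 t=7ms outcome=S: state=CLOSED
  event#5 t=10ms outcome=F: state=CLOSED
  event#6 t=12ms outcome=F: state=OPEN
  event#7 t=16ms outcome=S: state=OPEN
  event#8 t=17ms outcome=S: state=OPEN
  event#9 t=20ms outcome=S: state=OPEN
  event#10 t=23ms outcome=S: state=CLOSED
  event#11 t=27ms outcome=S: state=CLOSED
  event#12 t=29ms outcome=S: state=CLOSED
  event#13 t=30ms outcome=S: state=CLOSED
  event#14 t=31ms outcome=F: state=CLOSED
  event#15 t=35ms outcome=S: state=CLOSED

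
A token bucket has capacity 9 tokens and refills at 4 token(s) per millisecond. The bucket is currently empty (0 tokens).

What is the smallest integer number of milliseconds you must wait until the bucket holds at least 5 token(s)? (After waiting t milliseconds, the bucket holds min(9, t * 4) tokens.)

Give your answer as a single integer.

Answer: 2

Derivation:
Need t * 4 >= 5, so t >= 5/4.
Smallest integer t = ceil(5/4) = 2.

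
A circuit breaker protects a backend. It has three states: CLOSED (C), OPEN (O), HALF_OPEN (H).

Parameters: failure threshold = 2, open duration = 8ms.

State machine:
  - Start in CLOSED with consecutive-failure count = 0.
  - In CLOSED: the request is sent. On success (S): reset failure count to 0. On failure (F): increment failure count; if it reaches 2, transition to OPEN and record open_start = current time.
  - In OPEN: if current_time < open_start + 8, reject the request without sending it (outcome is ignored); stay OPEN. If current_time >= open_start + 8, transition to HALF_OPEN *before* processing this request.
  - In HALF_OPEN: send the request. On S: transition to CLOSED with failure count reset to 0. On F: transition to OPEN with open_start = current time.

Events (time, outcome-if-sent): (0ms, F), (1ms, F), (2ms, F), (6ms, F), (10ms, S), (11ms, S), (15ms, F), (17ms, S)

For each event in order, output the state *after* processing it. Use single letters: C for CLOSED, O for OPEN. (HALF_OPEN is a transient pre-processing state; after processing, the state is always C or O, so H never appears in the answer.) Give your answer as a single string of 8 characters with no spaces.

Answer: COOOCCCC

Derivation:
State after each event:
  event#1 t=0ms outcome=F: state=CLOSED
  event#2 t=1ms outcome=F: state=OPEN
  event#3 t=2ms outcome=F: state=OPEN
  event#4 t=6ms outcome=F: state=OPEN
  event#5 t=10ms outcome=S: state=CLOSED
  event#6 t=11ms outcome=S: state=CLOSED
  event#7 t=15ms outcome=F: state=CLOSED
  event#8 t=17ms outcome=S: state=CLOSED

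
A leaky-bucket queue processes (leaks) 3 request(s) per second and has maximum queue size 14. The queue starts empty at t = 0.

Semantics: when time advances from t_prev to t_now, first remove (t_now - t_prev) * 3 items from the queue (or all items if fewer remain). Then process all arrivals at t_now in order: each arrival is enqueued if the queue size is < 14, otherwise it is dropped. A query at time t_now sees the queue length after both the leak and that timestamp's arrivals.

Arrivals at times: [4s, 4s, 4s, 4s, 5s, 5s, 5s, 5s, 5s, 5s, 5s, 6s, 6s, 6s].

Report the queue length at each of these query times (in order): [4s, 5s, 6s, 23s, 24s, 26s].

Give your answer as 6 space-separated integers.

Queue lengths at query times:
  query t=4s: backlog = 4
  query t=5s: backlog = 8
  query t=6s: backlog = 8
  query t=23s: backlog = 0
  query t=24s: backlog = 0
  query t=26s: backlog = 0

Answer: 4 8 8 0 0 0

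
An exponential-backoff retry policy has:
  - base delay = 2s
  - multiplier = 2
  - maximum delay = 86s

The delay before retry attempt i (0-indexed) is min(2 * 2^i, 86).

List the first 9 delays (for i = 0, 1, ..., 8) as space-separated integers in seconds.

Answer: 2 4 8 16 32 64 86 86 86

Derivation:
Computing each delay:
  i=0: min(2*2^0, 86) = 2
  i=1: min(2*2^1, 86) = 4
  i=2: min(2*2^2, 86) = 8
  i=3: min(2*2^3, 86) = 16
  i=4: min(2*2^4, 86) = 32
  i=5: min(2*2^5, 86) = 64
  i=6: min(2*2^6, 86) = 86
  i=7: min(2*2^7, 86) = 86
  i=8: min(2*2^8, 86) = 86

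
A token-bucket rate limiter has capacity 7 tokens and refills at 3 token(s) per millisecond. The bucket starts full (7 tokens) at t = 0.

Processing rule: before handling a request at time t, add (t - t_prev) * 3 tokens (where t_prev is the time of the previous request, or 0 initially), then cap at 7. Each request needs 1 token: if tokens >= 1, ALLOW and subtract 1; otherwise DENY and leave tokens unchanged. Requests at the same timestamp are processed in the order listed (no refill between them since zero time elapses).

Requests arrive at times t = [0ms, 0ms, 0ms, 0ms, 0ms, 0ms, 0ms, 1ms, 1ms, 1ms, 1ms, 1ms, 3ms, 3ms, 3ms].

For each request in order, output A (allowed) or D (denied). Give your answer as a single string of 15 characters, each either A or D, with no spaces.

Simulating step by step:
  req#1 t=0ms: ALLOW
  req#2 t=0ms: ALLOW
  req#3 t=0ms: ALLOW
  req#4 t=0ms: ALLOW
  req#5 t=0ms: ALLOW
  req#6 t=0ms: ALLOW
  req#7 t=0ms: ALLOW
  req#8 t=1ms: ALLOW
  req#9 t=1ms: ALLOW
  req#10 t=1ms: ALLOW
  req#11 t=1ms: DENY
  req#12 t=1ms: DENY
  req#13 t=3ms: ALLOW
  req#14 t=3ms: ALLOW
  req#15 t=3ms: ALLOW

Answer: AAAAAAAAAADDAAA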